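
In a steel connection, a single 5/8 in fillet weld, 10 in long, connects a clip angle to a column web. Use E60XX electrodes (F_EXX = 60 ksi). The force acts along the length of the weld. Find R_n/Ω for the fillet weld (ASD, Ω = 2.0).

Effective throat t_e = 0.707 × 0.625 = 0.4419 in.
Total length L = 10 in; A_we = 0.4419 × 10 = 4.419 in².
F_nw = 0.6 F_EXX = 0.6 × 60 = 36 ksi.
R_n = 36 × 4.419 = 159.1 kip; R_n/Ω = 159.1/2.0 = 79.54 kip.

R_n/Ω ≈ 79.5 kip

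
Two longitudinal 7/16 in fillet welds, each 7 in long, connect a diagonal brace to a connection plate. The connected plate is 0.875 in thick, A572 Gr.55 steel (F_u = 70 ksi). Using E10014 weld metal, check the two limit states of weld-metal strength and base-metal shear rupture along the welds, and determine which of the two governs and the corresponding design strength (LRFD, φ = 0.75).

E100XX → F_EXX = 100 ksi.
t_e = 0.707 × 0.4375 = 0.3093 in; L = 14 in.
Weld metal: φR_n = 0.75 × 0.6 × 100 × 0.3093 × 14 = 194.9 kip.
Base metal (shear rupture): φR_n = 0.75 × 0.6 × 70 × 0.875 × 14 = 385.9 kip.
Governing: weld metal.

φR_n ≈ 195 kip (weld metal governs)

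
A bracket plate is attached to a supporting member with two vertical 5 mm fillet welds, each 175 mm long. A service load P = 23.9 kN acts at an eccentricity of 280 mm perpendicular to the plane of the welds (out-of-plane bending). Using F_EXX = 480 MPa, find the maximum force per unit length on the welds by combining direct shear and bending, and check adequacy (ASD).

L_w = 2 × 175 = 350 mm; section modulus (unit throat) S = 2 × L²/6 = 10210 mm².
Direct shear f_v = P/L_w = 23.9×10³/350 = 68.29 N/mm.
Moment M = P × e = 23.9×10³ × 280 = 6692000 N·mm; bending f_b = M/S = 655.5 N/mm.
f_max = √(f_v² + f_b²) = √(68.29² + 655.5²) = 659.1 N/mm.
r_n/Ω = (1/2.0) × 0.6 × 480 × (0.707 × 5) = 509 N/mm → NOT adequate.

f_max ≈ 659 N/mm; NOT adequate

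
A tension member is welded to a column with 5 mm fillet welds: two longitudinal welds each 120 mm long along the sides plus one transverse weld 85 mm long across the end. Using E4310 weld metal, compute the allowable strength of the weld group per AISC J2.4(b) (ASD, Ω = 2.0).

E43XX → F_EXX = 430 MPa.
t_e = 0.707 × 5 = 3.535 mm.
R_nwl = 0.6 × 430 × 3.535 × 240 × 10⁻³ = 218.9 kN (longitudinal, 2 welds).
R_nwt = 0.6 × 430 × 3.535 × 85 × 10⁻³ = 77.52 kN (transverse, base value).
(i) R_nwl + R_nwt = 296.4 kN; (ii) 0.85 R_nwl + 1.5 R_nwt = 302.3 kN.
R_n = max = 302.3 kN [governs: (ii)]; R_n/Ω = 151.2 kN.

R_n/Ω ≈ 151 kN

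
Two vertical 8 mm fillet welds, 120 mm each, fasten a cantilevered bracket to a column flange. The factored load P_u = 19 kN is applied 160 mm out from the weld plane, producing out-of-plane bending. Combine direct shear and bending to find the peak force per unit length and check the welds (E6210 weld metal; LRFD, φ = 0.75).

E62XX → F_EXX = 620 MPa.
L_w = 2 × 120 = 240 mm; section modulus (unit throat) S = 2 × L²/6 = 4800 mm².
Direct shear f_v = P/L_w = 19×10³/240 = 79.17 N/mm.
Moment M = P × e = 19×10³ × 160 = 3040000 N·mm; bending f_b = M/S = 633.3 N/mm.
f_max = √(f_v² + f_b²) = √(79.17² + 633.3²) = 638.3 N/mm.
φr_n = 0.75 × 0.6 × 620 × (0.707 × 8) = 1578 N/mm → adequate.

f_max ≈ 638 N/mm; adequate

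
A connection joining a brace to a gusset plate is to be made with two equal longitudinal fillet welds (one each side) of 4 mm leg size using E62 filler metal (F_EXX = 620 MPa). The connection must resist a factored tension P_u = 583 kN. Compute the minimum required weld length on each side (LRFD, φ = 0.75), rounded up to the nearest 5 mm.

Throat t_e = 0.707 × 4 = 2.828 mm.
φr_n = 0.75 × 0.6 × 620 × 2.828 × 10⁻³ = 0.789 kN/mm.
L_req = P_u / φr_n = 583 / 0.789 = 738.9 mm total.
Per side: 738.9 / 2 = 369.4 mm.
Round up → use L = 370 mm on each side.

L = 370 mm on each side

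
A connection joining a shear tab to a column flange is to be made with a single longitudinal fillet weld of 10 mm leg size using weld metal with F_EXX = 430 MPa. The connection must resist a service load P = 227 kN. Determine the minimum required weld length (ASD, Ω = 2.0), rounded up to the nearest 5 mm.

L = 250 mm

Throat t_e = 0.707 × 10 = 7.07 mm.
r_n/Ω = (0.6 × 430 × 7.07) / 2.0 = 912 N/mm = 0.912 kN/mm.
L_req = P / (r_n/Ω) = 227 / 0.912 = 248.9 mm total.
Round up → use L = 250 mm.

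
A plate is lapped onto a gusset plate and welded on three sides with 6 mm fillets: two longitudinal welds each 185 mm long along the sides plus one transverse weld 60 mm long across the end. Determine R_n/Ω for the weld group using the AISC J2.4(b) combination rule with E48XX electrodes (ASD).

R_n/Ω ≈ 263 kN

E48XX → F_EXX = 480 MPa.
t_e = 0.707 × 6 = 4.242 mm.
R_nwl = 0.6 × 480 × 4.242 × 370 × 10⁻³ = 452 kN (longitudinal, 2 welds).
R_nwt = 0.6 × 480 × 4.242 × 60 × 10⁻³ = 73.3 kN (transverse, base value).
(i) R_nwl + R_nwt = 525.3 kN; (ii) 0.85 R_nwl + 1.5 R_nwt = 494.2 kN.
R_n = max = 525.3 kN [governs: (i)]; R_n/Ω = 262.7 kN.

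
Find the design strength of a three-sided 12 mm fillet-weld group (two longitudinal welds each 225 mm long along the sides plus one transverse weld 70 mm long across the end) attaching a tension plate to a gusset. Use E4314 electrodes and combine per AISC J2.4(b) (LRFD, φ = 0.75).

φR_n ≈ 854 kN

E43XX → F_EXX = 430 MPa.
t_e = 0.707 × 12 = 8.484 mm.
R_nwl = 0.6 × 430 × 8.484 × 450 × 10⁻³ = 985 kN (longitudinal, 2 welds).
R_nwt = 0.6 × 430 × 8.484 × 70 × 10⁻³ = 153.2 kN (transverse, base value).
(i) R_nwl + R_nwt = 1138 kN; (ii) 0.85 R_nwl + 1.5 R_nwt = 1067 kN.
R_n = max = 1138 kN [governs: (i)]; φR_n = 853.7 kN.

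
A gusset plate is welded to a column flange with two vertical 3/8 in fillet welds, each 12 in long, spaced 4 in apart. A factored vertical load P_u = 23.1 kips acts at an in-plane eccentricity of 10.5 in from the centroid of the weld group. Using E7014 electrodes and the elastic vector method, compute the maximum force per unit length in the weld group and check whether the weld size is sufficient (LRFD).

E70XX → F_EXX = 70 ksi.
Total weld length L_w = 24 in. Treat welds as unit-width lines.
Polar moment about centroid: J = 2[d³/12 + d(b/2)²] = 2[12³/12 + 12×2²] = 384 in³.
Direct shear f_v = P/L_w = 23.1 / 24 = 0.9625 kip/in (vertical).
Torsion M = P·e = 23.1 × 10.5 = 242.55 kip·in.
Critical point at (x, y) = (2, 6) from centroid. f_tx = M·y/J = 3.79 kip/in; f_ty = M·x/J = 1.263 kip/in.
Resultant f_max = √[f_tx² + (f_v + f_ty)²] = √[3.79² + (0.9625 + 1.263)²] = 4.395 kip/in.
Capacity per unit length: φr_n = 0.75 × 0.6 × 70 × (0.707 × 0.375) = 8.351 kip/in.
4.395 ≤ 8.351 → adequate.

f_max ≈ 4.4 kip/in; adequate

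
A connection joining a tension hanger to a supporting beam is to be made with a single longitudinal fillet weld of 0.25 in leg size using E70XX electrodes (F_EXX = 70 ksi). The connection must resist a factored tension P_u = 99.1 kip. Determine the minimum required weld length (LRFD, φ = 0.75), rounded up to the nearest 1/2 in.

Throat t_e = 0.707 × 0.25 = 0.1767 in.
φr_n = 0.75 × 0.6 × 70 × 0.1767 = 5.568 kip/in.
L_req = P_u / φr_n = 99.1 / 5.568 = 17.8 in total.
Round up → use L = 18 in.

L = 18 in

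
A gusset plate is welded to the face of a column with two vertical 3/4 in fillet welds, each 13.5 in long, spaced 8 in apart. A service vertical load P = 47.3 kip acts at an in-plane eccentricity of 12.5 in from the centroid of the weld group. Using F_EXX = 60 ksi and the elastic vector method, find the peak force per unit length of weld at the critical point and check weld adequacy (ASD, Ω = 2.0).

Total weld length L_w = 27 in. Treat welds as unit-width lines.
Polar moment about centroid: J = 2[d³/12 + d(b/2)²] = 2[13.5³/12 + 13.5×4²] = 842.1 in³.
Direct shear f_v = P/L_w = 47.3 / 27 = 1.752 kip/in (vertical).
Torsion M = P·e = 47.3 × 12.5 = 591.25 kip·in.
Critical point at (x, y) = (4, 6.75) from centroid. f_tx = M·y/J = 4.739 kip/in; f_ty = M·x/J = 2.809 kip/in.
Resultant f_max = √[f_tx² + (f_v + f_ty)²] = √[4.739² + (1.752 + 2.809)²] = 6.577 kip/in.
Capacity per unit length: r_n/Ω = (1/2.0) × 0.6 × 60 × (0.707 × 0.75) = 9.544 kip/in.
6.577 ≤ 9.544 → adequate.

f_max ≈ 6.58 kip/in; adequate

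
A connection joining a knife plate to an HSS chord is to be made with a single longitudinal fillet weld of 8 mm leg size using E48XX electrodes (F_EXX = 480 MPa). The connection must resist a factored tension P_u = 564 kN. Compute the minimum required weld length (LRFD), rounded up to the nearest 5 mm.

Throat t_e = 0.707 × 8 = 5.656 mm.
φr_n = 0.75 × 0.6 × 480 × 5.656 × 10⁻³ = 1.222 kN/mm.
L_req = P_u / φr_n = 564 / 1.222 = 461.7 mm total.
Round up → use L = 465 mm.

L = 465 mm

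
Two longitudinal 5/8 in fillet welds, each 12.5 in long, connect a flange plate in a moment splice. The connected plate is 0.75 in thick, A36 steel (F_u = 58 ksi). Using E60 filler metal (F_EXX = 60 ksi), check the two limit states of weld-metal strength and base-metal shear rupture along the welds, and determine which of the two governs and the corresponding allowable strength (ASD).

R_n/Ω ≈ 199 kips (weld metal governs)

t_e = 0.707 × 0.625 = 0.4419 in; L = 25 in.
Weld metal: R_n/Ω = (1/2.0) × 0.6 × 60 × 0.4419 × 25 = 198.8 kips.
Base metal (shear rupture): R_n/Ω = (1/2.0) × 0.6 × 58 × 0.75 × 25 = 326.2 kips.
Governing: weld metal.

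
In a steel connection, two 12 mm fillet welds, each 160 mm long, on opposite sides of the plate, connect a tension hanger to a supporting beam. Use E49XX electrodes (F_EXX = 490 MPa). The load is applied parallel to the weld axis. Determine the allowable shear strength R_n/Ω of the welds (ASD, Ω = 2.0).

Effective throat t_e = 0.707 × 12 = 8.484 mm.
Total length L = 320 mm; A_we = 8.484 × 320 = 2715 mm².
F_nw = 0.6 F_EXX = 0.6 × 490 = 294 MPa.
R_n = 294 × 2715 × 10⁻³ = 798.2 kN; R_n/Ω = 798.2/2.0 = 399.1 kN.

R_n/Ω ≈ 399 kN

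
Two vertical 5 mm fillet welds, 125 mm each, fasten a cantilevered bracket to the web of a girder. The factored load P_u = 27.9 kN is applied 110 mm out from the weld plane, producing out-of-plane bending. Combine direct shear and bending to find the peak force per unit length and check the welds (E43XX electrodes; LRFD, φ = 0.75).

f_max ≈ 600 N/mm; adequate

E43XX → F_EXX = 430 MPa.
L_w = 2 × 125 = 250 mm; section modulus (unit throat) S = 2 × L²/6 = 5208 mm².
Direct shear f_v = P/L_w = 27.9×10³/250 = 111.6 N/mm.
Moment M = P × e = 27.9×10³ × 110 = 3069000 N·mm; bending f_b = M/S = 589.2 N/mm.
f_max = √(f_v² + f_b²) = √(111.6² + 589.2²) = 599.7 N/mm.
φr_n = 0.75 × 0.6 × 430 × (0.707 × 5) = 684 N/mm → adequate.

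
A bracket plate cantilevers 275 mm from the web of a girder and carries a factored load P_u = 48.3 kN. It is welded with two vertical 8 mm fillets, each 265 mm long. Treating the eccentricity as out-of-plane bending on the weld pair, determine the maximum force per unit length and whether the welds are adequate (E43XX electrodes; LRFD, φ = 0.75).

E43XX → F_EXX = 430 MPa.
L_w = 2 × 265 = 530 mm; section modulus (unit throat) S = 2 × L²/6 = 23410 mm².
Direct shear f_v = P/L_w = 48.3×10³/530 = 91.13 N/mm.
Moment M = P × e = 48.3×10³ × 275 = 13282000 N·mm; bending f_b = M/S = 567.4 N/mm.
f_max = √(f_v² + f_b²) = √(91.13² + 567.4²) = 574.7 N/mm.
φr_n = 0.75 × 0.6 × 430 × (0.707 × 8) = 1094 N/mm → adequate.

f_max ≈ 575 N/mm; adequate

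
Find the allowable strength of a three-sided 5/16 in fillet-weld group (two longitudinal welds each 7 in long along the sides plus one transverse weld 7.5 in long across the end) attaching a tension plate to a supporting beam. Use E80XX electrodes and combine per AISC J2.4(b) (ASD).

R_n/Ω ≈ 123 kip

E80XX → F_EXX = 80 ksi.
t_e = 0.707 × 0.3125 = 0.2209 in.
R_nwl = 0.6 × 80 × 0.2209 × 14 = 148.5 kip (longitudinal, 2 welds).
R_nwt = 0.6 × 80 × 0.2209 × 7.5 = 79.54 kip (transverse, base value).
(i) R_nwl + R_nwt = 228 kip; (ii) 0.85 R_nwl + 1.5 R_nwt = 245.5 kip.
R_n = max = 245.5 kip [governs: (ii)]; R_n/Ω = 122.8 kip.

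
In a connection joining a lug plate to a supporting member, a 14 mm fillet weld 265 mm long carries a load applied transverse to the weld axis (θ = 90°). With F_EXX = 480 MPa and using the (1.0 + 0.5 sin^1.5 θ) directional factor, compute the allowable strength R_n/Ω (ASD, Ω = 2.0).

R_n/Ω ≈ 567 kN

t_e = 0.707 × 14 = 9.898 mm; A_we = 9.898 × 265 = 2623 mm².
Directional factor: 1.0 + 0.5 sin^1.5(90°) = 1.5.
F_nw = 0.6 × 480 × 1.5 = 432 MPa.
R_n/Ω = (432 × 2623) / 2.0 × 10⁻³ = 566.6 kN.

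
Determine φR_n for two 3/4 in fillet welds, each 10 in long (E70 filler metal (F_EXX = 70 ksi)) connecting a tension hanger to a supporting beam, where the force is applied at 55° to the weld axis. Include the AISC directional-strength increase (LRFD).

t_e = 0.707 × 0.75 = 0.5302 in; A_we = 0.5302 × 20 = 10.61 in².
Directional factor: 1.0 + 0.5 sin^1.5(55°) = 1.371.
F_nw = 0.6 × 70 × 1.371 = 57.57 ksi.
φR_n = 0.75 × 57.57 × 10.61 = 457.9 kip.

φR_n ≈ 458 kip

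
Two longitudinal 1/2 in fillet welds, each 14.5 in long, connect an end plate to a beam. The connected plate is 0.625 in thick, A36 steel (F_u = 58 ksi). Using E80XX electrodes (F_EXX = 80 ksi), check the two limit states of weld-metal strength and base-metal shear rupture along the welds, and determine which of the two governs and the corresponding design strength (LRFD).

t_e = 0.707 × 0.5 = 0.3535 in; L = 29 in.
Weld metal: φR_n = 0.75 × 0.6 × 80 × 0.3535 × 29 = 369.1 kips.
Base metal (shear rupture): φR_n = 0.75 × 0.6 × 58 × 0.625 × 29 = 473.1 kips.
Governing: weld metal.

φR_n ≈ 369 kips (weld metal governs)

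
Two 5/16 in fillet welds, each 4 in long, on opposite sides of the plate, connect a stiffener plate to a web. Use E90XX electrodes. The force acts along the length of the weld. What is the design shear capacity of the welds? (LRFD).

E90XX → F_EXX = 90 ksi.
Effective throat t_e = 0.707 × 0.3125 = 0.2209 in.
Total length L = 8 in; A_we = 0.2209 × 8 = 1.767 in².
F_nw = 0.6 F_EXX = 0.6 × 90 = 54 ksi.
φR_n = 0.75 × 54 × 1.767 = 71.58 kips.

φR_n ≈ 71.6 kips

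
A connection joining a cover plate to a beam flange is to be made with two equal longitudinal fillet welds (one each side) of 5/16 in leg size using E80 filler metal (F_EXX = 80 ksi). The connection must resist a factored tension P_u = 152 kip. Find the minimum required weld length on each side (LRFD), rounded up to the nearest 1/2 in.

Throat t_e = 0.707 × 0.3125 = 0.2209 in.
φr_n = 0.75 × 0.6 × 80 × 0.2209 = 7.954 kip/in.
L_req = P_u / φr_n = 152 / 7.954 = 19.11 in total.
Per side: 19.11 / 2 = 9.555 in.
Round up → use L = 10 in on each side.

L = 10 in on each side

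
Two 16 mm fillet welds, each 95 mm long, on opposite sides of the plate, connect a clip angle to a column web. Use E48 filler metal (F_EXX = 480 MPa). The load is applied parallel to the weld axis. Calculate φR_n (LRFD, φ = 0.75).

Effective throat t_e = 0.707 × 16 = 11.31 mm.
Total length L = 190 mm; A_we = 11.31 × 190 = 2149 mm².
F_nw = 0.6 F_EXX = 0.6 × 480 = 288 MPa.
φR_n = 0.75 × 288 × 2149 × 10⁻³ = 464.2 kN.

φR_n ≈ 464 kN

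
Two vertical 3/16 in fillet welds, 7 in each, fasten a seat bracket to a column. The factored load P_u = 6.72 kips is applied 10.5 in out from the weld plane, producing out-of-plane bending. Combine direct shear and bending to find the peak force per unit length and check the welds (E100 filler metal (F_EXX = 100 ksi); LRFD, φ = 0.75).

L_w = 2 × 7 = 14 in; section modulus (unit throat) S = 2 × L²/6 = 16.33 in².
Direct shear f_v = P/L_w = 6.72/14 = 0.48 kip/in.
Moment M = P × e = 6.72 × 10.5 = 70.56 kip·in; bending f_b = M/S = 4.32 kip/in.
f_max = √(f_v² + f_b²) = √(0.48² + 4.32²) = 4.347 kip/in.
φr_n = 0.75 × 0.6 × 100 × (0.707 × 0.1875) = 5.965 kip/in → adequate.

f_max ≈ 4.35 kip/in; adequate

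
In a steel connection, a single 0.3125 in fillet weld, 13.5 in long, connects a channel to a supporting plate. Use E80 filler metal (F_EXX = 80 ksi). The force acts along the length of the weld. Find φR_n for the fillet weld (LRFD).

Effective throat t_e = 0.707 × 0.3125 = 0.2209 in.
Total length L = 13.5 in; A_we = 0.2209 × 13.5 = 2.983 in².
F_nw = 0.6 F_EXX = 0.6 × 80 = 48 ksi.
φR_n = 0.75 × 48 × 2.983 = 107.4 kips.

φR_n ≈ 107 kips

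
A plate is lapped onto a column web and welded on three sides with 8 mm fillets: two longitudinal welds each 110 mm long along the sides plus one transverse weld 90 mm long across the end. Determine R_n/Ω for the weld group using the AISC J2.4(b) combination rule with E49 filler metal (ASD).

R_n/Ω ≈ 268 kN

E49XX → F_EXX = 490 MPa.
t_e = 0.707 × 8 = 5.656 mm.
R_nwl = 0.6 × 490 × 5.656 × 220 × 10⁻³ = 365.8 kN (longitudinal, 2 welds).
R_nwt = 0.6 × 490 × 5.656 × 90 × 10⁻³ = 149.7 kN (transverse, base value).
(i) R_nwl + R_nwt = 515.5 kN; (ii) 0.85 R_nwl + 1.5 R_nwt = 535.4 kN.
R_n = max = 535.4 kN [governs: (ii)]; R_n/Ω = 267.7 kN.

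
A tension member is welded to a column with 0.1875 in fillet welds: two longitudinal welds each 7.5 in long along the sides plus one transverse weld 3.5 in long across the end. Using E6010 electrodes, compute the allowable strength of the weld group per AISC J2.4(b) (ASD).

R_n/Ω ≈ 44.1 kips

E60XX → F_EXX = 60 ksi.
t_e = 0.707 × 0.1875 = 0.1326 in.
R_nwl = 0.6 × 60 × 0.1326 × 15 = 71.58 kips (longitudinal, 2 welds).
R_nwt = 0.6 × 60 × 0.1326 × 3.5 = 16.7 kips (transverse, base value).
(i) R_nwl + R_nwt = 88.29 kips; (ii) 0.85 R_nwl + 1.5 R_nwt = 85.9 kips.
R_n = max = 88.29 kips [governs: (i)]; R_n/Ω = 44.14 kips.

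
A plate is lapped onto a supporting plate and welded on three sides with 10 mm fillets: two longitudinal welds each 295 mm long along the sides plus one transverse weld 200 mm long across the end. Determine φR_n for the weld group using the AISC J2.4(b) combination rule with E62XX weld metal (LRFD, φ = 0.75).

E62XX → F_EXX = 620 MPa.
t_e = 0.707 × 10 = 7.07 mm.
R_nwl = 0.6 × 620 × 7.07 × 590 × 10⁻³ = 1552 kN (longitudinal, 2 welds).
R_nwt = 0.6 × 620 × 7.07 × 200 × 10⁻³ = 526 kN (transverse, base value).
(i) R_nwl + R_nwt = 2078 kN; (ii) 0.85 R_nwl + 1.5 R_nwt = 2108 kN.
R_n = max = 2108 kN [governs: (ii)]; φR_n = 1581 kN.

φR_n ≈ 1580 kN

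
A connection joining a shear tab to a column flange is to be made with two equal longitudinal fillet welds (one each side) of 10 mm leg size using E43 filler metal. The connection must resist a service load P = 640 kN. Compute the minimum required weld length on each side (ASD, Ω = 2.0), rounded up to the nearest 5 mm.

E43XX → F_EXX = 430 MPa.
Throat t_e = 0.707 × 10 = 7.07 mm.
r_n/Ω = (0.6 × 430 × 7.07) / 2.0 = 912 N/mm = 0.912 kN/mm.
L_req = P / (r_n/Ω) = 640 / 0.912 = 701.7 mm total.
Per side: 701.7 / 2 = 350.9 mm.
Round up → use L = 355 mm on each side.

L = 355 mm on each side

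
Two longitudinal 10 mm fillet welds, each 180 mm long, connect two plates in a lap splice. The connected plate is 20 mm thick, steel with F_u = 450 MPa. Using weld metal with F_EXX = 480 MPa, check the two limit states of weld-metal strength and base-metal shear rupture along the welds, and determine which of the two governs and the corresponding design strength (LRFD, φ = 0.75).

φR_n ≈ 550 kN (weld metal governs)

t_e = 0.707 × 10 = 7.07 mm; L = 360 mm.
Weld metal: φR_n = 0.75 × 0.6 × 480 × 7.07 × 360 × 10⁻³ = 549.8 kN.
Base metal (shear rupture): φR_n = 0.75 × 0.6 × 450 × 20 × 360 × 10⁻³ = 1458 kN.
Governing: weld metal.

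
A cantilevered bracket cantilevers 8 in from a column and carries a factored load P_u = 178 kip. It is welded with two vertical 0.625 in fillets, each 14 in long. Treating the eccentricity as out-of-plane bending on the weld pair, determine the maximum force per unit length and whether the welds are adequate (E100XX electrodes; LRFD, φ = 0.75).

f_max ≈ 22.7 kip/in; NOT adequate

E100XX → F_EXX = 100 ksi.
L_w = 2 × 14 = 28 in; section modulus (unit throat) S = 2 × L²/6 = 65.33 in².
Direct shear f_v = P/L_w = 178/28 = 6.357 kip/in.
Moment M = P × e = 178 × 8 = 1424 kip·in; bending f_b = M/S = 21.8 kip/in.
f_max = √(f_v² + f_b²) = √(6.357² + 21.8²) = 22.7 kip/in.
φr_n = 0.75 × 0.6 × 100 × (0.707 × 0.625) = 19.88 kip/in → NOT adequate.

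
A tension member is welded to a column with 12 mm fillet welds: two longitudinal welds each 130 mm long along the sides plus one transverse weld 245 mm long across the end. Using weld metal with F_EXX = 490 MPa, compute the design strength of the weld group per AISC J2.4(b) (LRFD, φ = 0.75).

φR_n ≈ 1100 kN

t_e = 0.707 × 12 = 8.484 mm.
R_nwl = 0.6 × 490 × 8.484 × 260 × 10⁻³ = 648.5 kN (longitudinal, 2 welds).
R_nwt = 0.6 × 490 × 8.484 × 245 × 10⁻³ = 611.1 kN (transverse, base value).
(i) R_nwl + R_nwt = 1260 kN; (ii) 0.85 R_nwl + 1.5 R_nwt = 1468 kN.
R_n = max = 1468 kN [governs: (ii)]; φR_n = 1101 kN.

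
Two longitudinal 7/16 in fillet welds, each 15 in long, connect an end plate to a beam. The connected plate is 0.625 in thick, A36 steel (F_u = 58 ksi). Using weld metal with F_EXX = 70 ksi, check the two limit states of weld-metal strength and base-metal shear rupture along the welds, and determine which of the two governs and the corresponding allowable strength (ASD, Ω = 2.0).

t_e = 0.707 × 0.4375 = 0.3093 in; L = 30 in.
Weld metal: R_n/Ω = (1/2.0) × 0.6 × 70 × 0.3093 × 30 = 194.9 kip.
Base metal (shear rupture): R_n/Ω = (1/2.0) × 0.6 × 58 × 0.625 × 30 = 326.2 kip.
Governing: weld metal.

R_n/Ω ≈ 195 kip (weld metal governs)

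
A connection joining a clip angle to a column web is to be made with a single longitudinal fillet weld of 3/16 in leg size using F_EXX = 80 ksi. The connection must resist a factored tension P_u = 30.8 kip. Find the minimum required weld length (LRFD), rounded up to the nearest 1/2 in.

L = 6.5 in

Throat t_e = 0.707 × 0.1875 = 0.1326 in.
φr_n = 0.75 × 0.6 × 80 × 0.1326 = 4.772 kip/in.
L_req = P_u / φr_n = 30.8 / 4.772 = 6.454 in total.
Round up → use L = 6.5 in.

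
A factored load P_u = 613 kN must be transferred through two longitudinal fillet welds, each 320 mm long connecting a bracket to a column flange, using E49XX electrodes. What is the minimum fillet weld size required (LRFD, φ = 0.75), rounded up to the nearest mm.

E49XX → F_EXX = 490 MPa.
Total weld length L = 640 mm.
Required throat t_e = P_u / (φ × 0.6 F_EXX × L) = 613 / (0.75 × 0.6 × 490 × 640 × 10⁻³) = 4.344 mm.
Required leg w = t_e / 0.707 = 6.144 mm → use 7 mm.

w = 7 mm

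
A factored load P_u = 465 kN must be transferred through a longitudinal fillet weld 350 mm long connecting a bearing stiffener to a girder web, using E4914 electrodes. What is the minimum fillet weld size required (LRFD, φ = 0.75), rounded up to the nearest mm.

w = 9 mm

E49XX → F_EXX = 490 MPa.
Total weld length L = 350 mm.
Required throat t_e = P_u / (φ × 0.6 F_EXX × L) = 465 / (0.75 × 0.6 × 490 × 350 × 10⁻³) = 6.025 mm.
Required leg w = t_e / 0.707 = 8.522 mm → use 9 mm.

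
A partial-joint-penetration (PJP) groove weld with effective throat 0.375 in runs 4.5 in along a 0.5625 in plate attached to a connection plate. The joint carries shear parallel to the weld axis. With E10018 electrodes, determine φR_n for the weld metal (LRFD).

φR_n ≈ 75.9 kip

E100XX → F_EXX = 100 ksi.
Effective throat (given) t_e = 0.375 in.
A_we = 0.375 × 4.5 = 1.688 in².
F_nw = 0.6 F_EXX = 60 ksi.
φR_n = 0.75 × 60 × 1.688 = 75.94 kip.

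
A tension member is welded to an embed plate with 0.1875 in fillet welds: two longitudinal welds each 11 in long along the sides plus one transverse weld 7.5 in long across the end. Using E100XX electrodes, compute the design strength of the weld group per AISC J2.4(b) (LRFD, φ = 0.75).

E100XX → F_EXX = 100 ksi.
t_e = 0.707 × 0.1875 = 0.1326 in.
R_nwl = 0.6 × 100 × 0.1326 × 22 = 175 kips (longitudinal, 2 welds).
R_nwt = 0.6 × 100 × 0.1326 × 7.5 = 59.65 kips (transverse, base value).
(i) R_nwl + R_nwt = 234.6 kips; (ii) 0.85 R_nwl + 1.5 R_nwt = 238.2 kips.
R_n = max = 238.2 kips [governs: (ii)]; φR_n = 178.7 kips.

φR_n ≈ 179 kips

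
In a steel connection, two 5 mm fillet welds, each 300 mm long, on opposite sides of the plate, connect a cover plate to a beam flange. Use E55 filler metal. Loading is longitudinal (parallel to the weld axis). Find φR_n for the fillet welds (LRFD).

E55XX → F_EXX = 550 MPa.
Effective throat t_e = 0.707 × 5 = 3.535 mm.
Total length L = 600 mm; A_we = 3.535 × 600 = 2121 mm².
F_nw = 0.6 F_EXX = 0.6 × 550 = 330 MPa.
φR_n = 0.75 × 330 × 2121 × 10⁻³ = 524.9 kN.

φR_n ≈ 525 kN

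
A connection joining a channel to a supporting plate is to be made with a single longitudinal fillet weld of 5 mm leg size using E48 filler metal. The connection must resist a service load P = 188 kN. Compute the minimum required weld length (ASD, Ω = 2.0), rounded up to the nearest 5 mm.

E48XX → F_EXX = 480 MPa.
Throat t_e = 0.707 × 5 = 3.535 mm.
r_n/Ω = (0.6 × 480 × 3.535) / 2.0 = 509 N/mm = 0.509 kN/mm.
L_req = P / (r_n/Ω) = 188 / 0.509 = 369.3 mm total.
Round up → use L = 370 mm.

L = 370 mm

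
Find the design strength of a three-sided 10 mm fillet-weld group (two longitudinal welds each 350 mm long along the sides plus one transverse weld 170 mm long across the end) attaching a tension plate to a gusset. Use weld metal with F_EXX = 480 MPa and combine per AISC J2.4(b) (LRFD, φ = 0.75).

φR_n ≈ 1330 kN

t_e = 0.707 × 10 = 7.07 mm.
R_nwl = 0.6 × 480 × 7.07 × 700 × 10⁻³ = 1425 kN (longitudinal, 2 welds).
R_nwt = 0.6 × 480 × 7.07 × 170 × 10⁻³ = 346.1 kN (transverse, base value).
(i) R_nwl + R_nwt = 1771 kN; (ii) 0.85 R_nwl + 1.5 R_nwt = 1731 kN.
R_n = max = 1771 kN [governs: (i)]; φR_n = 1329 kN.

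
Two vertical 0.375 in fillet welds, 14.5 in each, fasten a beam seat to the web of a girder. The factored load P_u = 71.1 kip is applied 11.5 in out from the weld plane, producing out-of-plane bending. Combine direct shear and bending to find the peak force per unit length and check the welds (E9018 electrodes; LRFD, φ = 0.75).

E90XX → F_EXX = 90 ksi.
L_w = 2 × 14.5 = 29 in; section modulus (unit throat) S = 2 × L²/6 = 70.08 in².
Direct shear f_v = P/L_w = 71.1/29 = 2.452 kip/in.
Moment M = P × e = 71.1 × 11.5 = 817.65 kip·in; bending f_b = M/S = 11.67 kip/in.
f_max = √(f_v² + f_b²) = √(2.452² + 11.67²) = 11.92 kip/in.
φr_n = 0.75 × 0.6 × 90 × (0.707 × 0.375) = 10.74 kip/in → NOT adequate.

f_max ≈ 11.9 kip/in; NOT adequate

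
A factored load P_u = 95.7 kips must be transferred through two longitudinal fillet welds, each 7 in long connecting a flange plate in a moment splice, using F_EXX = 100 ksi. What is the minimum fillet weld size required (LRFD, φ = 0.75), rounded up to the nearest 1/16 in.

w = 1/4 in

Total weld length L = 14 in.
Required throat t_e = P_u / (φ × 0.6 F_EXX × L) = 95.7 / (0.75 × 0.6 × 100 × 14) = 0.1519 in.
Required leg w = t_e / 0.707 = 0.2149 in → use 1/4 in.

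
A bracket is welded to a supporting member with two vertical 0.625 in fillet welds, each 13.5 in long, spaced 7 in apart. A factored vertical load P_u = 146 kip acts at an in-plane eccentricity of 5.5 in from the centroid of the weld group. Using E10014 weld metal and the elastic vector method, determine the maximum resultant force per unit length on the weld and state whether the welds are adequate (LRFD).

E100XX → F_EXX = 100 ksi.
Total weld length L_w = 27 in. Treat welds as unit-width lines.
Polar moment about centroid: J = 2[d³/12 + d(b/2)²] = 2[13.5³/12 + 13.5×3.5²] = 740.8 in³.
Direct shear f_v = P/L_w = 146 / 27 = 5.407 kip/in (vertical).
Torsion M = P·e = 146 × 5.5 = 803 kip·in.
Critical point at (x, y) = (3.5, 6.75) from centroid. f_tx = M·y/J = 7.317 kip/in; f_ty = M·x/J = 3.794 kip/in.
Resultant f_max = √[f_tx² + (f_v + f_ty)²] = √[7.317² + (5.407 + 3.794)²] = 11.76 kip/in.
Capacity per unit length: φr_n = 0.75 × 0.6 × 100 × (0.707 × 0.625) = 19.88 kip/in.
11.76 ≤ 19.88 → adequate.

f_max ≈ 11.8 kip/in; adequate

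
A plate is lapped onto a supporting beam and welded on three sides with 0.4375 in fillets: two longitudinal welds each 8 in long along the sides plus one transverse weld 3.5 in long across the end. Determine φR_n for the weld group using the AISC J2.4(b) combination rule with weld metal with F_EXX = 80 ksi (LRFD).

φR_n ≈ 217 kip

t_e = 0.707 × 0.4375 = 0.3093 in.
R_nwl = 0.6 × 80 × 0.3093 × 16 = 237.6 kip (longitudinal, 2 welds).
R_nwt = 0.6 × 80 × 0.3093 × 3.5 = 51.96 kip (transverse, base value).
(i) R_nwl + R_nwt = 289.5 kip; (ii) 0.85 R_nwl + 1.5 R_nwt = 279.9 kip.
R_n = max = 289.5 kip [governs: (i)]; φR_n = 217.1 kip.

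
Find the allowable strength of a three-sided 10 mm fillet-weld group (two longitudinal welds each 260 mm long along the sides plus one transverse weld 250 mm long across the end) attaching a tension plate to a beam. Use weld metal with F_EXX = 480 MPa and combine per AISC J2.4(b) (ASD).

R_n/Ω ≈ 832 kN

t_e = 0.707 × 10 = 7.07 mm.
R_nwl = 0.6 × 480 × 7.07 × 520 × 10⁻³ = 1059 kN (longitudinal, 2 welds).
R_nwt = 0.6 × 480 × 7.07 × 250 × 10⁻³ = 509 kN (transverse, base value).
(i) R_nwl + R_nwt = 1568 kN; (ii) 0.85 R_nwl + 1.5 R_nwt = 1664 kN.
R_n = max = 1664 kN [governs: (ii)]; R_n/Ω = 831.8 kN.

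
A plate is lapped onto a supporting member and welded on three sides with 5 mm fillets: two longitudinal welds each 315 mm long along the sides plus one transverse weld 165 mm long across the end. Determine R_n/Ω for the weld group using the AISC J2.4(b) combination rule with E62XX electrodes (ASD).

E62XX → F_EXX = 620 MPa.
t_e = 0.707 × 5 = 3.535 mm.
R_nwl = 0.6 × 620 × 3.535 × 630 × 10⁻³ = 828.5 kN (longitudinal, 2 welds).
R_nwt = 0.6 × 620 × 3.535 × 165 × 10⁻³ = 217 kN (transverse, base value).
(i) R_nwl + R_nwt = 1045 kN; (ii) 0.85 R_nwl + 1.5 R_nwt = 1030 kN.
R_n = max = 1045 kN [governs: (i)]; R_n/Ω = 522.7 kN.

R_n/Ω ≈ 523 kN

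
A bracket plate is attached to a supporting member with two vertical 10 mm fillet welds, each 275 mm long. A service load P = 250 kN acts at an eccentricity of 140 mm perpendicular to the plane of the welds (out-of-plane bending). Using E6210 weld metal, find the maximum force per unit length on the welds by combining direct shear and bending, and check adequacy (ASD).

E62XX → F_EXX = 620 MPa.
L_w = 2 × 275 = 550 mm; section modulus (unit throat) S = 2 × L²/6 = 25210 mm².
Direct shear f_v = P/L_w = 250×10³/550 = 454.5 N/mm.
Moment M = P × e = 250×10³ × 140 = 35000000 N·mm; bending f_b = M/S = 1388 N/mm.
f_max = √(f_v² + f_b²) = √(454.5² + 1388²) = 1461 N/mm.
r_n/Ω = (1/2.0) × 0.6 × 620 × (0.707 × 10) = 1315 N/mm → NOT adequate.

f_max ≈ 1460 N/mm; NOT adequate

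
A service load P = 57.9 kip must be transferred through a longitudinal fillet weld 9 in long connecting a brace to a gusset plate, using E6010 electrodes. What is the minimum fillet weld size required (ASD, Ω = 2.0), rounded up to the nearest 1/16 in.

E60XX → F_EXX = 60 ksi.
Total weld length L = 9 in.
Required throat t_e = P × Ω / (0.6 F_EXX × L) = 57.9 × 2.0 / (0.6 × 60 × 9) = 0.3574 in.
Required leg w = t_e / 0.707 = 0.5055 in → use 9/16 in.

w = 9/16 in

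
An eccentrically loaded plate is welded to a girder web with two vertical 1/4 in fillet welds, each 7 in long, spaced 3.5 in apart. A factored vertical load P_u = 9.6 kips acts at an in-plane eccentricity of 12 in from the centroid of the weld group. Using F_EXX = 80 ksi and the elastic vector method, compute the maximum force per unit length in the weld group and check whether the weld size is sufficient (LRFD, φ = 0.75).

f_max ≈ 4.85 kip/in; adequate

Total weld length L_w = 14 in. Treat welds as unit-width lines.
Polar moment about centroid: J = 2[d³/12 + d(b/2)²] = 2[7³/12 + 7×1.75²] = 100 in³.
Direct shear f_v = P/L_w = 9.6 / 14 = 0.6857 kip/in (vertical).
Torsion M = P·e = 9.6 × 12 = 115.2 kip·in.
Critical point at (x, y) = (1.75, 3.5) from centroid. f_tx = M·y/J = 4.03 kip/in; f_ty = M·x/J = 2.015 kip/in.
Resultant f_max = √[f_tx² + (f_v + f_ty)²] = √[4.03² + (0.6857 + 2.015)²] = 4.852 kip/in.
Capacity per unit length: φr_n = 0.75 × 0.6 × 80 × (0.707 × 0.25) = 6.363 kip/in.
4.852 ≤ 6.363 → adequate.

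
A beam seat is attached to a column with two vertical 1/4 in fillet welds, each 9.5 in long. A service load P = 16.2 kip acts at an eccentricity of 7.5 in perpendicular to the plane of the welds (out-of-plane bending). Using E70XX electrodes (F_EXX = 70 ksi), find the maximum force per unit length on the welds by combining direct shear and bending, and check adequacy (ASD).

f_max ≈ 4.13 kip/in; NOT adequate

L_w = 2 × 9.5 = 19 in; section modulus (unit throat) S = 2 × L²/6 = 30.08 in².
Direct shear f_v = P/L_w = 16.2/19 = 0.8526 kip/in.
Moment M = P × e = 16.2 × 7.5 = 121.5 kip·in; bending f_b = M/S = 4.039 kip/in.
f_max = √(f_v² + f_b²) = √(0.8526² + 4.039²) = 4.128 kip/in.
r_n/Ω = (1/2.0) × 0.6 × 70 × (0.707 × 0.25) = 3.712 kip/in → NOT adequate.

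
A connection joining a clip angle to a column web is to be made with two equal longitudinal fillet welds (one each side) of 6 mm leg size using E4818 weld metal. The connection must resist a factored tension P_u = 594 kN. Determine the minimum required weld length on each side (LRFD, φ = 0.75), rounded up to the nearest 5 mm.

E48XX → F_EXX = 480 MPa.
Throat t_e = 0.707 × 6 = 4.242 mm.
φr_n = 0.75 × 0.6 × 480 × 4.242 × 10⁻³ = 0.9163 kN/mm.
L_req = P_u / φr_n = 594 / 0.9163 = 648.3 mm total.
Per side: 648.3 / 2 = 324.1 mm.
Round up → use L = 325 mm on each side.

L = 325 mm on each side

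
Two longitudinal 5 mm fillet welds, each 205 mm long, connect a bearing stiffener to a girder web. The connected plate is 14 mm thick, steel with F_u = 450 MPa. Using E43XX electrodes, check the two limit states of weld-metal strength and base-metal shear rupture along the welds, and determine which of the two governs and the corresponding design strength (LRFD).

E43XX → F_EXX = 430 MPa.
t_e = 0.707 × 5 = 3.535 mm; L = 410 mm.
Weld metal: φR_n = 0.75 × 0.6 × 430 × 3.535 × 410 × 10⁻³ = 280.4 kN.
Base metal (shear rupture): φR_n = 0.75 × 0.6 × 450 × 14 × 410 × 10⁻³ = 1162 kN.
Governing: weld metal.

φR_n ≈ 280 kN (weld metal governs)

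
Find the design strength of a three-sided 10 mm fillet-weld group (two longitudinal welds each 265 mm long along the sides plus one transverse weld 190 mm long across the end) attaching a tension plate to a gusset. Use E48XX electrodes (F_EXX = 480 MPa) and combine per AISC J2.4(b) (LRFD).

φR_n ≈ 1120 kN

t_e = 0.707 × 10 = 7.07 mm.
R_nwl = 0.6 × 480 × 7.07 × 530 × 10⁻³ = 1079 kN (longitudinal, 2 welds).
R_nwt = 0.6 × 480 × 7.07 × 190 × 10⁻³ = 386.9 kN (transverse, base value).
(i) R_nwl + R_nwt = 1466 kN; (ii) 0.85 R_nwl + 1.5 R_nwt = 1498 kN.
R_n = max = 1498 kN [governs: (ii)]; φR_n = 1123 kN.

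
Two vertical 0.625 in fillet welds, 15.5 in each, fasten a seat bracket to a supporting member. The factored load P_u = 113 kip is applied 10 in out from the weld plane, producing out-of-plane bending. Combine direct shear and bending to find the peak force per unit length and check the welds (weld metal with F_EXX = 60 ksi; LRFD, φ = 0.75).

L_w = 2 × 15.5 = 31 in; section modulus (unit throat) S = 2 × L²/6 = 80.08 in².
Direct shear f_v = P/L_w = 113/31 = 3.645 kip/in.
Moment M = P × e = 113 × 10 = 1130 kip·in; bending f_b = M/S = 14.11 kip/in.
f_max = √(f_v² + f_b²) = √(3.645² + 14.11²) = 14.57 kip/in.
φr_n = 0.75 × 0.6 × 60 × (0.707 × 0.625) = 11.93 kip/in → NOT adequate.

f_max ≈ 14.6 kip/in; NOT adequate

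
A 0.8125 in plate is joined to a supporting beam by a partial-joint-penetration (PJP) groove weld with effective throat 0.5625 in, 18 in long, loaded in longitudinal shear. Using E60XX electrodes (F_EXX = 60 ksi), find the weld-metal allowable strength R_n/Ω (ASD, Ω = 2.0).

R_n/Ω ≈ 182 kips

Effective throat (given) t_e = 0.5625 in.
A_we = 0.5625 × 18 = 10.12 in².
F_nw = 0.6 F_EXX = 36 ksi.
R_n/Ω = (36 × 10.12) / 2.0 = 182.2 kips.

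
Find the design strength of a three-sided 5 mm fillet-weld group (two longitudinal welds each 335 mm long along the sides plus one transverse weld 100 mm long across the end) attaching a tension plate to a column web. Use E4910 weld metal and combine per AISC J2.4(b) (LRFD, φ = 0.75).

φR_n ≈ 600 kN

E49XX → F_EXX = 490 MPa.
t_e = 0.707 × 5 = 3.535 mm.
R_nwl = 0.6 × 490 × 3.535 × 670 × 10⁻³ = 696.3 kN (longitudinal, 2 welds).
R_nwt = 0.6 × 490 × 3.535 × 100 × 10⁻³ = 103.9 kN (transverse, base value).
(i) R_nwl + R_nwt = 800.3 kN; (ii) 0.85 R_nwl + 1.5 R_nwt = 747.8 kN.
R_n = max = 800.3 kN [governs: (i)]; φR_n = 600.2 kN.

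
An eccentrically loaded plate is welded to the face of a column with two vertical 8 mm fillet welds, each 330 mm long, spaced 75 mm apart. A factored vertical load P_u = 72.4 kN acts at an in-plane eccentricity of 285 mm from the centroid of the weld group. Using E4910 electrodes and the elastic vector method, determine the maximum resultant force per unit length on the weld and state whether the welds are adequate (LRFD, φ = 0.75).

E49XX → F_EXX = 490 MPa.
Total weld length L_w = 660 mm. Treat welds as unit-width lines.
Polar moment about centroid: J = 2[d³/12 + d(b/2)²] = 2[330³/12 + 330×37.5²] = 6918000 mm³.
Direct shear f_v = P/L_w = 72.4×10³ / 660 = 109.7 N/mm (vertical).
Torsion M = P·e = 72.4×10³ × 285 = 20634000 N·mm.
Critical point at (x, y) = (37.5, 165) from centroid. f_tx = M·y/J = 492.2 N/mm; f_ty = M·x/J = 111.9 N/mm.
Resultant f_max = √[f_tx² + (f_v + f_ty)²] = √[492.2² + (109.7 + 111.9)²] = 539.7 N/mm.
Capacity per unit length: φr_n = 0.75 × 0.6 × 490 × (0.707 × 8) = 1247 N/mm.
539.7 ≤ 1247 → adequate.

f_max ≈ 540 N/mm; adequate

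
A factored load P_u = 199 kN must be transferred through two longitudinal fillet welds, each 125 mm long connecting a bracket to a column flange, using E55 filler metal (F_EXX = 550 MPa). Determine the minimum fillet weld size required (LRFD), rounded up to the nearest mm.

Total weld length L = 250 mm.
Required throat t_e = P_u / (φ × 0.6 F_EXX × L) = 199 / (0.75 × 0.6 × 550 × 250 × 10⁻³) = 3.216 mm.
Required leg w = t_e / 0.707 = 4.549 mm → use 5 mm.

w = 5 mm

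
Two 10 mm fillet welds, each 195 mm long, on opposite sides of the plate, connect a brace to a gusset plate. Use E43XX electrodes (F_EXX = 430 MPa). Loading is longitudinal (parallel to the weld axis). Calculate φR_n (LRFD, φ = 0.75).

Effective throat t_e = 0.707 × 10 = 7.07 mm.
Total length L = 390 mm; A_we = 7.07 × 390 = 2757 mm².
F_nw = 0.6 F_EXX = 0.6 × 430 = 258 MPa.
φR_n = 0.75 × 258 × 2757 × 10⁻³ = 533.5 kN.

φR_n ≈ 534 kN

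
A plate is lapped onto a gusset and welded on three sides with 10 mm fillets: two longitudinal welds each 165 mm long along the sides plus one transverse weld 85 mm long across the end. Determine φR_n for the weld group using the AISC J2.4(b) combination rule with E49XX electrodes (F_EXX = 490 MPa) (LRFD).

t_e = 0.707 × 10 = 7.07 mm.
R_nwl = 0.6 × 490 × 7.07 × 330 × 10⁻³ = 685.9 kN (longitudinal, 2 welds).
R_nwt = 0.6 × 490 × 7.07 × 85 × 10⁻³ = 176.7 kN (transverse, base value).
(i) R_nwl + R_nwt = 862.6 kN; (ii) 0.85 R_nwl + 1.5 R_nwt = 848.1 kN.
R_n = max = 862.6 kN [governs: (i)]; φR_n = 647 kN.

φR_n ≈ 647 kN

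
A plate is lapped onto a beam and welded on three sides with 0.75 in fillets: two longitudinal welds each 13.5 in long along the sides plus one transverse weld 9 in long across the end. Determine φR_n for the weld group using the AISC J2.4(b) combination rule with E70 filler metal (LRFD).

E70XX → F_EXX = 70 ksi.
t_e = 0.707 × 0.75 = 0.5302 in.
R_nwl = 0.6 × 70 × 0.5302 × 27 = 601.3 kip (longitudinal, 2 welds).
R_nwt = 0.6 × 70 × 0.5302 × 9 = 200.4 kip (transverse, base value).
(i) R_nwl + R_nwt = 801.7 kip; (ii) 0.85 R_nwl + 1.5 R_nwt = 811.8 kip.
R_n = max = 811.8 kip [governs: (ii)]; φR_n = 608.8 kip.

φR_n ≈ 609 kip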